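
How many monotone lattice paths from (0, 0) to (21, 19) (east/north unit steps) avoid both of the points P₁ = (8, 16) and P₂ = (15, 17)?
Number of paths = 115195053984

Inclusion–exclusion. Total paths: C(40, 21) = 131282408400. Through P₁: C(24, 8)·C(16, 13) = 411863760. Through P₂: C(32, 15)·C(8, 6) = 15840236160. Since P₁ is strictly southwest of P₂, a monotone path through both must visit P₁ then P₂; paths through both = C(24, 8)·C(8, 7)·C(8, 6) = 164745504. Avoid both = 131282408400 − 411863760 − 15840236160 + 164745504 = 115195053984.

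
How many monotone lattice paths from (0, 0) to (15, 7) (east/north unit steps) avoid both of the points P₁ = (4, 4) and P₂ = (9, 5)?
Number of paths = 100768

Inclusion–exclusion. Total paths: C(22, 15) = 170544. Through P₁: C(8, 4)·C(14, 11) = 25480. Through P₂: C(14, 9)·C(8, 6) = 56056. Since P₁ is strictly southwest of P₂, a monotone path through both must visit P₁ then P₂; paths through both = C(8, 4)·C(6, 5)·C(8, 6) = 11760. Avoid both = 170544 − 25480 − 56056 + 11760 = 100768.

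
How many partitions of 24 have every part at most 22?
p(24, parts ≤ 22) = 1573

Use the recurrence p(n, m) = p(n, m−1) + p(n−m, m): either the largest part is < m (count p(n, m−1)) or the largest part is exactly m (remove one copy of m, count p(n−m, m)). With p(0, ·) = 1 this gives p(24, parts ≤ 22) = 1573. (By conjugating Young diagrams, this also counts partitions of 24 into at most 22 parts.)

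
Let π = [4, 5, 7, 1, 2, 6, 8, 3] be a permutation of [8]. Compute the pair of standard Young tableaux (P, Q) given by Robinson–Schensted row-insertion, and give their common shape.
P = [1, 2, 3, 8] / [4, 5, 6] / [7];  Q = [1, 2, 3, 7] / [4, 5, 6] / [8];  common shape = (4, 3, 1)

Row-insert the values π_1, π_2, … into P one at a time, bumping the leftmost entry strictly greater than the inserted value down to the next row. The recording tableau Q records, in position (i, j), the step at which that cell was added to P.
  Insert 4 (step 1): P = [4];  Q = [1]
  Insert 5 (step 2): P = [4, 5];  Q = [1, 2]
  Insert 7 (step 3): P = [4, 5, 7];  Q = [1, 2, 3]
  Insert 1 (step 4): P = [1, 5, 7] / [4];  Q = [1, 2, 3] / [4]
  Insert 2 (step 5): P = [1, 2, 7] / [4, 5];  Q = [1, 2, 3] / [4, 5]
  Insert 6 (step 6): P = [1, 2, 6] / [4, 5, 7];  Q = [1, 2, 3] / [4, 5, 6]
  Insert 8 (step 7): P = [1, 2, 6, 8] / [4, 5, 7];  Q = [1, 2, 3, 7] / [4, 5, 6]
  Insert 3 (step 8): P = [1, 2, 3, 8] / [4, 5, 6] / [7];  Q = [1, 2, 3, 7] / [4, 5, 6] / [8]
Final shape: (4, 3, 1).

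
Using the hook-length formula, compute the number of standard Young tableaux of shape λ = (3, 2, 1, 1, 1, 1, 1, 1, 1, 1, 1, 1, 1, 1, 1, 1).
# SYT of shape (3, 2, 1, 1, 1, 1, 1, 1, 1, 1, 1, 1, 1, 1, 1, 1) = 1615

Hook-length formula: f^λ = n! / Π hook(c), product over all cells c of the Young diagram. For λ = (3, 2, 1, 1, 1, 1, 1, 1, 1, 1, 1, 1, 1, 1, 1, 1), n = 19 boxes. Hook lengths by row (left-to-right, top-to-bottom): [18, 3, 1]; [16, 1]; [14]; [13]; [12]; [11]; [10]; [9]; [8]; [7]; [6]; [5]; [4]; [3]; [2]; [1]. Product of hooks = 75322043596800. So f^λ = 19! / 75322043596800 = 121645100408832000 / 75322043596800 = 1615.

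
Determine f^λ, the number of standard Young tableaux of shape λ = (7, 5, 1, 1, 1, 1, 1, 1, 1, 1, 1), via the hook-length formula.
# SYT of shape (7, 5, 1, 1, 1, 1, 1, 1, 1, 1, 1) = 14671800

Hook-length formula: f^λ = n! / Π hook(c), product over all cells c of the Young diagram. For λ = (7, 5, 1, 1, 1, 1, 1, 1, 1, 1, 1), n = 21 boxes. Hook lengths by row (left-to-right, top-to-bottom): [17, 7, 6, 5, 4, 2, 1]; [14, 4, 3, 2, 1]; [9]; [8]; [7]; [6]; [5]; [4]; [3]; [2]; [1]. Product of hooks = 3482254540800. So f^λ = 21! / 3482254540800 = 51090942171709440000 / 3482254540800 = 14671800.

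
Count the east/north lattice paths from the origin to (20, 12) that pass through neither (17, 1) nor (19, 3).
Number of paths = 225771968

Inclusion–exclusion. Total paths: C(32, 20) = 225792840. Through P₁: C(18, 17)·C(14, 3) = 6552. Through P₂: C(22, 19)·C(10, 1) = 15400. Since P₁ is strictly southwest of P₂, a monotone path through both must visit P₁ then P₂; paths through both = C(18, 17)·C(4, 2)·C(10, 1) = 1080. Avoid both = 225792840 − 6552 − 15400 + 1080 = 225771968.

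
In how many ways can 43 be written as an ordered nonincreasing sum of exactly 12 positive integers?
p(43, 12 parts) = 5262

Partitions of n into exactly k parts are in bijection with partitions of n − k into at most k parts (subtract 1 from each part). So p(43, exactly 12) = p(31, parts ≤ 12). Computing via the recurrence p(m, j) = p(m, j−1) + p(m−j, j) gives 5262.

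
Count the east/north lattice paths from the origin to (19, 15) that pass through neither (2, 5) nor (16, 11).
Number of paths = 1250967810

Inclusion–exclusion. Total paths: C(34, 19) = 1855967520. Through P₁: C(7, 2)·C(27, 17) = 177161985. Through P₂: C(27, 16)·C(7, 3) = 456326325. Since P₁ is strictly southwest of P₂, a monotone path through both must visit P₁ then P₂; paths through both = C(7, 2)·C(20, 14)·C(7, 3) = 28488600. Avoid both = 1855967520 − 177161985 − 456326325 + 28488600 = 1250967810.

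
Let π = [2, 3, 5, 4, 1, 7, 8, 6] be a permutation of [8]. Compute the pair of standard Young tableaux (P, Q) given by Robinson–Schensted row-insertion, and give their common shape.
P = [1, 3, 4, 6, 8] / [2, 7] / [5];  Q = [1, 2, 3, 6, 7] / [4, 8] / [5];  common shape = (5, 2, 1)

Row-insert the values π_1, π_2, … into P one at a time, bumping the leftmost entry strictly greater than the inserted value down to the next row. The recording tableau Q records, in position (i, j), the step at which that cell was added to P.
  Insert 2 (step 1): P = [2];  Q = [1]
  Insert 3 (step 2): P = [2, 3];  Q = [1, 2]
  Insert 5 (step 3): P = [2, 3, 5];  Q = [1, 2, 3]
  Insert 4 (step 4): P = [2, 3, 4] / [5];  Q = [1, 2, 3] / [4]
  Insert 1 (step 5): P = [1, 3, 4] / [2] / [5];  Q = [1, 2, 3] / [4] / [5]
  Insert 7 (step 6): P = [1, 3, 4, 7] / [2] / [5];  Q = [1, 2, 3, 6] / [4] / [5]
  Insert 8 (step 7): P = [1, 3, 4, 7, 8] / [2] / [5];  Q = [1, 2, 3, 6, 7] / [4] / [5]
  Insert 6 (step 8): P = [1, 3, 4, 6, 8] / [2, 7] / [5];  Q = [1, 2, 3, 6, 7] / [4, 8] / [5]
Final shape: (5, 2, 1).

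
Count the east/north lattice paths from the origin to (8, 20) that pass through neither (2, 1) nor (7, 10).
Number of paths = 2428943

Inclusion–exclusion. Total paths: C(28, 8) = 3108105. Through P₁: C(3, 2)·C(25, 6) = 531300. Through P₂: C(17, 7)·C(11, 1) = 213928. Since P₁ is strictly southwest of P₂, a monotone path through both must visit P₁ then P₂; paths through both = C(3, 2)·C(14, 5)·C(11, 1) = 66066. Avoid both = 3108105 − 531300 − 213928 + 66066 = 2428943.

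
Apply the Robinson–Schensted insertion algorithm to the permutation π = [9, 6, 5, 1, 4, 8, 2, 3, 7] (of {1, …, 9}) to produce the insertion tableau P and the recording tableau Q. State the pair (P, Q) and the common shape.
P = [1, 2, 3, 7] / [4, 8] / [5] / [6] / [9];  Q = [1, 5, 6, 9] / [2, 8] / [3] / [4] / [7];  common shape = (4, 2, 1, 1, 1)

Row-insert the values π_1, π_2, … into P one at a time, bumping the leftmost entry strictly greater than the inserted value down to the next row. The recording tableau Q records, in position (i, j), the step at which that cell was added to P.
  Insert 9 (step 1): P = [9];  Q = [1]
  Insert 6 (step 2): P = [6] / [9];  Q = [1] / [2]
  Insert 5 (step 3): P = [5] / [6] / [9];  Q = [1] / [2] / [3]
  Insert 1 (step 4): P = [1] / [5] / [6] / [9];  Q = [1] / [2] / [3] / [4]
  Insert 4 (step 5): P = [1, 4] / [5] / [6] / [9];  Q = [1, 5] / [2] / [3] / [4]
  Insert 8 (step 6): P = [1, 4, 8] / [5] / [6] / [9];  Q = [1, 5, 6] / [2] / [3] / [4]
  Insert 2 (step 7): P = [1, 2, 8] / [4] / [5] / [6] / [9];  Q = [1, 5, 6] / [2] / [3] / [4] / [7]
  Insert 3 (step 8): P = [1, 2, 3] / [4, 8] / [5] / [6] / [9];  Q = [1, 5, 6] / [2, 8] / [3] / [4] / [7]
  Insert 7 (step 9): P = [1, 2, 3, 7] / [4, 8] / [5] / [6] / [9];  Q = [1, 5, 6, 9] / [2, 8] / [3] / [4] / [7]
Final shape: (4, 2, 1, 1, 1).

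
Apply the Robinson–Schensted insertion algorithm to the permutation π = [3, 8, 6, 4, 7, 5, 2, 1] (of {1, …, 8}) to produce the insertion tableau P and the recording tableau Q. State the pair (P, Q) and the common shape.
P = [1, 4, 5] / [2, 7] / [3] / [6] / [8];  Q = [1, 2, 5] / [3, 6] / [4] / [7] / [8];  common shape = (3, 2, 1, 1, 1)

Row-insert the values π_1, π_2, … into P one at a time, bumping the leftmost entry strictly greater than the inserted value down to the next row. The recording tableau Q records, in position (i, j), the step at which that cell was added to P.
  Insert 3 (step 1): P = [3];  Q = [1]
  Insert 8 (step 2): P = [3, 8];  Q = [1, 2]
  Insert 6 (step 3): P = [3, 6] / [8];  Q = [1, 2] / [3]
  Insert 4 (step 4): P = [3, 4] / [6] / [8];  Q = [1, 2] / [3] / [4]
  Insert 7 (step 5): P = [3, 4, 7] / [6] / [8];  Q = [1, 2, 5] / [3] / [4]
  Insert 5 (step 6): P = [3, 4, 5] / [6, 7] / [8];  Q = [1, 2, 5] / [3, 6] / [4]
  Insert 2 (step 7): P = [2, 4, 5] / [3, 7] / [6] / [8];  Q = [1, 2, 5] / [3, 6] / [4] / [7]
  Insert 1 (step 8): P = [1, 4, 5] / [2, 7] / [3] / [6] / [8];  Q = [1, 2, 5] / [3, 6] / [4] / [7] / [8]
Final shape: (3, 2, 1, 1, 1).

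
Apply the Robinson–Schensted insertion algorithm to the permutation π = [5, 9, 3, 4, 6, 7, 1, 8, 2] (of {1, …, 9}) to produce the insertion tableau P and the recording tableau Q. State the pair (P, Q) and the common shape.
P = [1, 2, 6, 7, 8] / [3, 4] / [5, 9];  Q = [1, 2, 5, 6, 8] / [3, 4] / [7, 9];  common shape = (5, 2, 2)

Row-insert the values π_1, π_2, … into P one at a time, bumping the leftmost entry strictly greater than the inserted value down to the next row. The recording tableau Q records, in position (i, j), the step at which that cell was added to P.
  Insert 5 (step 1): P = [5];  Q = [1]
  Insert 9 (step 2): P = [5, 9];  Q = [1, 2]
  Insert 3 (step 3): P = [3, 9] / [5];  Q = [1, 2] / [3]
  Insert 4 (step 4): P = [3, 4] / [5, 9];  Q = [1, 2] / [3, 4]
  Insert 6 (step 5): P = [3, 4, 6] / [5, 9];  Q = [1, 2, 5] / [3, 4]
  Insert 7 (step 6): P = [3, 4, 6, 7] / [5, 9];  Q = [1, 2, 5, 6] / [3, 4]
  Insert 1 (step 7): P = [1, 4, 6, 7] / [3, 9] / [5];  Q = [1, 2, 5, 6] / [3, 4] / [7]
  Insert 8 (step 8): P = [1, 4, 6, 7, 8] / [3, 9] / [5];  Q = [1, 2, 5, 6, 8] / [3, 4] / [7]
  Insert 2 (step 9): P = [1, 2, 6, 7, 8] / [3, 4] / [5, 9];  Q = [1, 2, 5, 6, 8] / [3, 4] / [7, 9]
Final shape: (5, 2, 2).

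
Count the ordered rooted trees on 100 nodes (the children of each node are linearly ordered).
C_99 = 227508830794229349661819540395688853956041682601541047340

These ordered rooted trees are counted by the Catalan number C_n = (1/(n + 1)) · C(2n, n). For n = 99: C_99 = (1/100) · C(198, 99) = 22750883079422934966181954039568885395604168260154104734000/100 = 227508830794229349661819540395688853956041682601541047340.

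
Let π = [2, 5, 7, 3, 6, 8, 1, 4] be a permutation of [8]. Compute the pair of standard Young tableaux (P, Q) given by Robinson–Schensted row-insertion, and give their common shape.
P = [1, 3, 4, 8] / [2, 6] / [5, 7];  Q = [1, 2, 3, 6] / [4, 5] / [7, 8];  common shape = (4, 2, 2)

Row-insert the values π_1, π_2, … into P one at a time, bumping the leftmost entry strictly greater than the inserted value down to the next row. The recording tableau Q records, in position (i, j), the step at which that cell was added to P.
  Insert 2 (step 1): P = [2];  Q = [1]
  Insert 5 (step 2): P = [2, 5];  Q = [1, 2]
  Insert 7 (step 3): P = [2, 5, 7];  Q = [1, 2, 3]
  Insert 3 (step 4): P = [2, 3, 7] / [5];  Q = [1, 2, 3] / [4]
  Insert 6 (step 5): P = [2, 3, 6] / [5, 7];  Q = [1, 2, 3] / [4, 5]
  Insert 8 (step 6): P = [2, 3, 6, 8] / [5, 7];  Q = [1, 2, 3, 6] / [4, 5]
  Insert 1 (step 7): P = [1, 3, 6, 8] / [2, 7] / [5];  Q = [1, 2, 3, 6] / [4, 5] / [7]
  Insert 4 (step 8): P = [1, 3, 4, 8] / [2, 6] / [5, 7];  Q = [1, 2, 3, 6] / [4, 5] / [7, 8]
Final shape: (4, 2, 2).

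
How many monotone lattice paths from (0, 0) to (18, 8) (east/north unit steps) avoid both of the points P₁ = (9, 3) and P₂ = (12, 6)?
Number of paths = 725243

Inclusion–exclusion. Total paths: C(26, 18) = 1562275. Through P₁: C(12, 9)·C(14, 9) = 440440. Through P₂: C(18, 12)·C(8, 6) = 519792. Since P₁ is strictly southwest of P₂, a monotone path through both must visit P₁ then P₂; paths through both = C(12, 9)·C(6, 3)·C(8, 6) = 123200. Avoid both = 1562275 − 440440 − 519792 + 123200 = 725243.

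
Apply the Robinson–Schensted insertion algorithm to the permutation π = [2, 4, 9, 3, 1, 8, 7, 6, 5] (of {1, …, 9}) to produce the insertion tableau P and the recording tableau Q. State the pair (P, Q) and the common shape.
P = [1, 3, 5] / [2, 6] / [4, 7] / [8] / [9];  Q = [1, 2, 3] / [4, 6] / [5, 7] / [8] / [9];  common shape = (3, 2, 2, 1, 1)

Row-insert the values π_1, π_2, … into P one at a time, bumping the leftmost entry strictly greater than the inserted value down to the next row. The recording tableau Q records, in position (i, j), the step at which that cell was added to P.
  Insert 2 (step 1): P = [2];  Q = [1]
  Insert 4 (step 2): P = [2, 4];  Q = [1, 2]
  Insert 9 (step 3): P = [2, 4, 9];  Q = [1, 2, 3]
  Insert 3 (step 4): P = [2, 3, 9] / [4];  Q = [1, 2, 3] / [4]
  Insert 1 (step 5): P = [1, 3, 9] / [2] / [4];  Q = [1, 2, 3] / [4] / [5]
  Insert 8 (step 6): P = [1, 3, 8] / [2, 9] / [4];  Q = [1, 2, 3] / [4, 6] / [5]
  Insert 7 (step 7): P = [1, 3, 7] / [2, 8] / [4, 9];  Q = [1, 2, 3] / [4, 6] / [5, 7]
  Insert 6 (step 8): P = [1, 3, 6] / [2, 7] / [4, 8] / [9];  Q = [1, 2, 3] / [4, 6] / [5, 7] / [8]
  Insert 5 (step 9): P = [1, 3, 5] / [2, 6] / [4, 7] / [8] / [9];  Q = [1, 2, 3] / [4, 6] / [5, 7] / [8] / [9]
Final shape: (3, 2, 2, 1, 1).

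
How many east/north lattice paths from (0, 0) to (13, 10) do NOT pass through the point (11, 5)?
Number of paths = 1052338

Total paths from (0, 0) to (13, 10): C(23, 13) = 1144066. Paths through (11, 5): (paths (0, 0) → (11, 5)) × (paths (11, 5) → (13, 10)) = C(16, 11) · C(7, 2) = 4368 · 21 = 91728. Avoidance count = 1144066 − 91728 = 1052338.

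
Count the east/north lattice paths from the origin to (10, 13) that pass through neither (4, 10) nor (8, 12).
Number of paths = 727117

Inclusion–exclusion. Total paths: C(23, 10) = 1144066. Through P₁: C(14, 4)·C(9, 6) = 84084. Through P₂: C(20, 8)·C(3, 2) = 377910. Since P₁ is strictly southwest of P₂, a monotone path through both must visit P₁ then P₂; paths through both = C(14, 4)·C(6, 4)·C(3, 2) = 45045. Avoid both = 1144066 − 84084 − 377910 + 45045 = 727117.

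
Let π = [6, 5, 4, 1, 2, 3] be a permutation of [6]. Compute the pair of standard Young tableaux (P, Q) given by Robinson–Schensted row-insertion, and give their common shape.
P = [1, 2, 3] / [4] / [5] / [6];  Q = [1, 5, 6] / [2] / [3] / [4];  common shape = (3, 1, 1, 1)

Row-insert the values π_1, π_2, … into P one at a time, bumping the leftmost entry strictly greater than the inserted value down to the next row. The recording tableau Q records, in position (i, j), the step at which that cell was added to P.
  Insert 6 (step 1): P = [6];  Q = [1]
  Insert 5 (step 2): P = [5] / [6];  Q = [1] / [2]
  Insert 4 (step 3): P = [4] / [5] / [6];  Q = [1] / [2] / [3]
  Insert 1 (step 4): P = [1] / [4] / [5] / [6];  Q = [1] / [2] / [3] / [4]
  Insert 2 (step 5): P = [1, 2] / [4] / [5] / [6];  Q = [1, 5] / [2] / [3] / [4]
  Insert 3 (step 6): P = [1, 2, 3] / [4] / [5] / [6];  Q = [1, 5, 6] / [2] / [3] / [4]
Final shape: (3, 1, 1, 1).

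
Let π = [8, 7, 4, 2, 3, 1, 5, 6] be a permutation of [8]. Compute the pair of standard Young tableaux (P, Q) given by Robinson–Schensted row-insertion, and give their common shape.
P = [1, 3, 5, 6] / [2] / [4] / [7] / [8];  Q = [1, 5, 7, 8] / [2] / [3] / [4] / [6];  common shape = (4, 1, 1, 1, 1)

Row-insert the values π_1, π_2, … into P one at a time, bumping the leftmost entry strictly greater than the inserted value down to the next row. The recording tableau Q records, in position (i, j), the step at which that cell was added to P.
  Insert 8 (step 1): P = [8];  Q = [1]
  Insert 7 (step 2): P = [7] / [8];  Q = [1] / [2]
  Insert 4 (step 3): P = [4] / [7] / [8];  Q = [1] / [2] / [3]
  Insert 2 (step 4): P = [2] / [4] / [7] / [8];  Q = [1] / [2] / [3] / [4]
  Insert 3 (step 5): P = [2, 3] / [4] / [7] / [8];  Q = [1, 5] / [2] / [3] / [4]
  Insert 1 (step 6): P = [1, 3] / [2] / [4] / [7] / [8];  Q = [1, 5] / [2] / [3] / [4] / [6]
  Insert 5 (step 7): P = [1, 3, 5] / [2] / [4] / [7] / [8];  Q = [1, 5, 7] / [2] / [3] / [4] / [6]
  Insert 6 (step 8): P = [1, 3, 5, 6] / [2] / [4] / [7] / [8];  Q = [1, 5, 7, 8] / [2] / [3] / [4] / [6]
Final shape: (4, 1, 1, 1, 1).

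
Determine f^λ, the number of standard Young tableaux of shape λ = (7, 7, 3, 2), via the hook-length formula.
# SYT of shape (7, 7, 3, 2) = 6466460

Hook-length formula: f^λ = n! / Π hook(c), product over all cells c of the Young diagram. For λ = (7, 7, 3, 2), n = 19 boxes. Hook lengths by row (left-to-right, top-to-bottom): [10, 9, 7, 5, 4, 3, 2]; [9, 8, 6, 4, 3, 2, 1]; [4, 3, 1]; [2, 1]. Product of hooks = 18811699200. So f^λ = 19! / 18811699200 = 121645100408832000 / 18811699200 = 6466460.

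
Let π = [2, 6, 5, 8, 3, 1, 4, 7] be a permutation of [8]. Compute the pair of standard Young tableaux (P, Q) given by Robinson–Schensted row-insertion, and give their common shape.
P = [1, 3, 4, 7] / [2, 8] / [5] / [6];  Q = [1, 2, 4, 8] / [3, 7] / [5] / [6];  common shape = (4, 2, 1, 1)

Row-insert the values π_1, π_2, … into P one at a time, bumping the leftmost entry strictly greater than the inserted value down to the next row. The recording tableau Q records, in position (i, j), the step at which that cell was added to P.
  Insert 2 (step 1): P = [2];  Q = [1]
  Insert 6 (step 2): P = [2, 6];  Q = [1, 2]
  Insert 5 (step 3): P = [2, 5] / [6];  Q = [1, 2] / [3]
  Insert 8 (step 4): P = [2, 5, 8] / [6];  Q = [1, 2, 4] / [3]
  Insert 3 (step 5): P = [2, 3, 8] / [5] / [6];  Q = [1, 2, 4] / [3] / [5]
  Insert 1 (step 6): P = [1, 3, 8] / [2] / [5] / [6];  Q = [1, 2, 4] / [3] / [5] / [6]
  Insert 4 (step 7): P = [1, 3, 4] / [2, 8] / [5] / [6];  Q = [1, 2, 4] / [3, 7] / [5] / [6]
  Insert 7 (step 8): P = [1, 3, 4, 7] / [2, 8] / [5] / [6];  Q = [1, 2, 4, 8] / [3, 7] / [5] / [6]
Final shape: (4, 2, 1, 1).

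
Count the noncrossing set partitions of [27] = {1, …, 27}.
C_27 = 69533550916004

These noncrossing partitions are counted by the Catalan number C_n = (1/(n + 1)) · C(2n, n). For n = 27: C_27 = (1/28) · C(54, 27) = 1946939425648112/28 = 69533550916004.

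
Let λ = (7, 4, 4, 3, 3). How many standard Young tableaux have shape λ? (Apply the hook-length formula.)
# SYT of shape (7, 4, 4, 3, 3) = 197520960

Hook-length formula: f^λ = n! / Π hook(c), product over all cells c of the Young diagram. For λ = (7, 4, 4, 3, 3), n = 21 boxes. Hook lengths by row (left-to-right, top-to-bottom): [11, 10, 9, 6, 3, 2, 1]; [7, 6, 5, 2]; [6, 5, 4, 1]; [4, 3, 2]; [3, 2, 1]. Product of hooks = 258660864000. So f^λ = 21! / 258660864000 = 51090942171709440000 / 258660864000 = 197520960.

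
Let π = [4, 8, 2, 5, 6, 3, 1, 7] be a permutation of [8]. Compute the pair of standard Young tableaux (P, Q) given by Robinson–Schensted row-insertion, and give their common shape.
P = [1, 3, 6, 7] / [2, 5] / [4] / [8];  Q = [1, 2, 5, 8] / [3, 4] / [6] / [7];  common shape = (4, 2, 1, 1)

Row-insert the values π_1, π_2, … into P one at a time, bumping the leftmost entry strictly greater than the inserted value down to the next row. The recording tableau Q records, in position (i, j), the step at which that cell was added to P.
  Insert 4 (step 1): P = [4];  Q = [1]
  Insert 8 (step 2): P = [4, 8];  Q = [1, 2]
  Insert 2 (step 3): P = [2, 8] / [4];  Q = [1, 2] / [3]
  Insert 5 (step 4): P = [2, 5] / [4, 8];  Q = [1, 2] / [3, 4]
  Insert 6 (step 5): P = [2, 5, 6] / [4, 8];  Q = [1, 2, 5] / [3, 4]
  Insert 3 (step 6): P = [2, 3, 6] / [4, 5] / [8];  Q = [1, 2, 5] / [3, 4] / [6]
  Insert 1 (step 7): P = [1, 3, 6] / [2, 5] / [4] / [8];  Q = [1, 2, 5] / [3, 4] / [6] / [7]
  Insert 7 (step 8): P = [1, 3, 6, 7] / [2, 5] / [4] / [8];  Q = [1, 2, 5, 8] / [3, 4] / [6] / [7]
Final shape: (4, 2, 1, 1).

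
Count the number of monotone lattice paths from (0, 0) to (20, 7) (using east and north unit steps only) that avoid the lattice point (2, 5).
Number of paths = 884040

Total paths from (0, 0) to (20, 7): C(27, 20) = 888030. Paths through (2, 5): (paths (0, 0) → (2, 5)) × (paths (2, 5) → (20, 7)) = C(7, 2) · C(20, 18) = 21 · 190 = 3990. Avoidance count = 888030 − 3990 = 884040.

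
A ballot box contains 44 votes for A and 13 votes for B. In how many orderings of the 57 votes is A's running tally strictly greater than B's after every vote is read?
Strict-lead orderings = 1331529425100

Total orderings of the 57 votes with 44 for A: C(57, 44) = 2448296039700. By the Bertrand ballot formula (Cycle Lemma / reflection principle), the number of orderings in which A is strictly ahead of B throughout is (p − q)/(p + q) · C(p + q, p) = (44 − 13)/(44 + 13) · 2448296039700 = 1331529425100.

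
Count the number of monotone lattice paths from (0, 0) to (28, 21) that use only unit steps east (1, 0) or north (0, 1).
Number of paths = 39049918716424

A monotone lattice path from (0, 0) to (28, 21) consists of 28 east steps and 21 north steps in some order, so it is determined by which 28 of the 49 steps are east. The count is C(49, 28) = 39049918716424.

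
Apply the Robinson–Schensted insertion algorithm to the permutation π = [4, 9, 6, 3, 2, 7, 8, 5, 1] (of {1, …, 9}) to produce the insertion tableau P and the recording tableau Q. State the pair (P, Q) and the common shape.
P = [1, 5, 7, 8] / [2, 6] / [3] / [4] / [9];  Q = [1, 2, 6, 7] / [3, 8] / [4] / [5] / [9];  common shape = (4, 2, 1, 1, 1)

Row-insert the values π_1, π_2, … into P one at a time, bumping the leftmost entry strictly greater than the inserted value down to the next row. The recording tableau Q records, in position (i, j), the step at which that cell was added to P.
  Insert 4 (step 1): P = [4];  Q = [1]
  Insert 9 (step 2): P = [4, 9];  Q = [1, 2]
  Insert 6 (step 3): P = [4, 6] / [9];  Q = [1, 2] / [3]
  Insert 3 (step 4): P = [3, 6] / [4] / [9];  Q = [1, 2] / [3] / [4]
  Insert 2 (step 5): P = [2, 6] / [3] / [4] / [9];  Q = [1, 2] / [3] / [4] / [5]
  Insert 7 (step 6): P = [2, 6, 7] / [3] / [4] / [9];  Q = [1, 2, 6] / [3] / [4] / [5]
  Insert 8 (step 7): P = [2, 6, 7, 8] / [3] / [4] / [9];  Q = [1, 2, 6, 7] / [3] / [4] / [5]
  Insert 5 (step 8): P = [2, 5, 7, 8] / [3, 6] / [4] / [9];  Q = [1, 2, 6, 7] / [3, 8] / [4] / [5]
  Insert 1 (step 9): P = [1, 5, 7, 8] / [2, 6] / [3] / [4] / [9];  Q = [1, 2, 6, 7] / [3, 8] / [4] / [5] / [9]
Final shape: (4, 2, 1, 1, 1).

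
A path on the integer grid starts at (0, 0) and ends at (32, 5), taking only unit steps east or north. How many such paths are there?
Number of paths = 435897

A monotone lattice path from (0, 0) to (32, 5) consists of 32 east steps and 5 north steps in some order, so it is determined by which 32 of the 37 steps are east. The count is C(37, 32) = 435897.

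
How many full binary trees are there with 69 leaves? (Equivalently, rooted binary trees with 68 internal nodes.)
C_68 = 86218923998960285726185640663701108500

These full binary trees are counted by the Catalan number C_n = (1/(n + 1)) · C(2n, n). For n = 68: C_68 = (1/69) · C(136, 68) = 5949105755928259715106809205795376486500/69 = 86218923998960285726185640663701108500.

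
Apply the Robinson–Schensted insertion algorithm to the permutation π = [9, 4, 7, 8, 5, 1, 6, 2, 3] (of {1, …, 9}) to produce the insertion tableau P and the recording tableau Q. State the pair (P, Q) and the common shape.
P = [1, 2, 3] / [4, 5, 6] / [7, 8] / [9];  Q = [1, 3, 4] / [2, 7, 9] / [5, 8] / [6];  common shape = (3, 3, 2, 1)

Row-insert the values π_1, π_2, … into P one at a time, bumping the leftmost entry strictly greater than the inserted value down to the next row. The recording tableau Q records, in position (i, j), the step at which that cell was added to P.
  Insert 9 (step 1): P = [9];  Q = [1]
  Insert 4 (step 2): P = [4] / [9];  Q = [1] / [2]
  Insert 7 (step 3): P = [4, 7] / [9];  Q = [1, 3] / [2]
  Insert 8 (step 4): P = [4, 7, 8] / [9];  Q = [1, 3, 4] / [2]
  Insert 5 (step 5): P = [4, 5, 8] / [7] / [9];  Q = [1, 3, 4] / [2] / [5]
  Insert 1 (step 6): P = [1, 5, 8] / [4] / [7] / [9];  Q = [1, 3, 4] / [2] / [5] / [6]
  Insert 6 (step 7): P = [1, 5, 6] / [4, 8] / [7] / [9];  Q = [1, 3, 4] / [2, 7] / [5] / [6]
  Insert 2 (step 8): P = [1, 2, 6] / [4, 5] / [7, 8] / [9];  Q = [1, 3, 4] / [2, 7] / [5, 8] / [6]
  Insert 3 (step 9): P = [1, 2, 3] / [4, 5, 6] / [7, 8] / [9];  Q = [1, 3, 4] / [2, 7, 9] / [5, 8] / [6]
Final shape: (3, 3, 2, 1).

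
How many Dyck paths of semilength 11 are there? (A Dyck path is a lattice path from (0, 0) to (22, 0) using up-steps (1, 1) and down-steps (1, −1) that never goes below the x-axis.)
C_11 = 58786

These Dyck paths are counted by the Catalan number C_n = (1/(n + 1)) · C(2n, n). For n = 11: C_11 = (1/12) · C(22, 11) = 705432/12 = 58786.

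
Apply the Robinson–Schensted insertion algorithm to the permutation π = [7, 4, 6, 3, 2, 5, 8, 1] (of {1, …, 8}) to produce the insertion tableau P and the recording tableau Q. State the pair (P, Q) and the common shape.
P = [1, 5, 8] / [2, 6] / [3] / [4] / [7];  Q = [1, 3, 7] / [2, 6] / [4] / [5] / [8];  common shape = (3, 2, 1, 1, 1)

Row-insert the values π_1, π_2, … into P one at a time, bumping the leftmost entry strictly greater than the inserted value down to the next row. The recording tableau Q records, in position (i, j), the step at which that cell was added to P.
  Insert 7 (step 1): P = [7];  Q = [1]
  Insert 4 (step 2): P = [4] / [7];  Q = [1] / [2]
  Insert 6 (step 3): P = [4, 6] / [7];  Q = [1, 3] / [2]
  Insert 3 (step 4): P = [3, 6] / [4] / [7];  Q = [1, 3] / [2] / [4]
  Insert 2 (step 5): P = [2, 6] / [3] / [4] / [7];  Q = [1, 3] / [2] / [4] / [5]
  Insert 5 (step 6): P = [2, 5] / [3, 6] / [4] / [7];  Q = [1, 3] / [2, 6] / [4] / [5]
  Insert 8 (step 7): P = [2, 5, 8] / [3, 6] / [4] / [7];  Q = [1, 3, 7] / [2, 6] / [4] / [5]
  Insert 1 (step 8): P = [1, 5, 8] / [2, 6] / [3] / [4] / [7];  Q = [1, 3, 7] / [2, 6] / [4] / [5] / [8]
Final shape: (3, 2, 1, 1, 1).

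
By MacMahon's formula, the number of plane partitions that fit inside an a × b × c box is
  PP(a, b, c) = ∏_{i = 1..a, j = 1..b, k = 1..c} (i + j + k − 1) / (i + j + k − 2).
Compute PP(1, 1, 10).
PP(1, 1, 10) = 11

Evaluate the triple product over i = 1..1, j = 1..1, k = 1..10. The factors are (2/1) · (3/2) · (4/3) · (5/4) · (6/5) · (7/6) · (8/7) · (9/8) · … (10 factors total). The numerators and denominators telescope so the product is an integer; carrying out the multiplication exactly gives PP(1, 1, 10) = 11.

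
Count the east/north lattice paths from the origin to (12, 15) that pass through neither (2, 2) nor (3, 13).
Number of paths = 10492624

Inclusion–exclusion. Total paths: C(27, 12) = 17383860. Through P₁: C(4, 2)·C(23, 10) = 6864396. Through P₂: C(16, 3)·C(11, 9) = 30800. Since P₁ is strictly southwest of P₂, a monotone path through both must visit P₁ then P₂; paths through both = C(4, 2)·C(12, 1)·C(11, 9) = 3960. Avoid both = 17383860 − 6864396 − 30800 + 3960 = 10492624.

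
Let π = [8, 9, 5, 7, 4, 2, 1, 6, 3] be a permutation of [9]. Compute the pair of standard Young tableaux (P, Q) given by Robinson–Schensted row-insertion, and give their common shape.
P = [1, 3] / [2, 6] / [4, 7] / [5, 9] / [8];  Q = [1, 2] / [3, 4] / [5, 8] / [6, 9] / [7];  common shape = (2, 2, 2, 2, 1)

Row-insert the values π_1, π_2, … into P one at a time, bumping the leftmost entry strictly greater than the inserted value down to the next row. The recording tableau Q records, in position (i, j), the step at which that cell was added to P.
  Insert 8 (step 1): P = [8];  Q = [1]
  Insert 9 (step 2): P = [8, 9];  Q = [1, 2]
  Insert 5 (step 3): P = [5, 9] / [8];  Q = [1, 2] / [3]
  Insert 7 (step 4): P = [5, 7] / [8, 9];  Q = [1, 2] / [3, 4]
  Insert 4 (step 5): P = [4, 7] / [5, 9] / [8];  Q = [1, 2] / [3, 4] / [5]
  Insert 2 (step 6): P = [2, 7] / [4, 9] / [5] / [8];  Q = [1, 2] / [3, 4] / [5] / [6]
  Insert 1 (step 7): P = [1, 7] / [2, 9] / [4] / [5] / [8];  Q = [1, 2] / [3, 4] / [5] / [6] / [7]
  Insert 6 (step 8): P = [1, 6] / [2, 7] / [4, 9] / [5] / [8];  Q = [1, 2] / [3, 4] / [5, 8] / [6] / [7]
  Insert 3 (step 9): P = [1, 3] / [2, 6] / [4, 7] / [5, 9] / [8];  Q = [1, 2] / [3, 4] / [5, 8] / [6, 9] / [7]
Final shape: (2, 2, 2, 2, 1).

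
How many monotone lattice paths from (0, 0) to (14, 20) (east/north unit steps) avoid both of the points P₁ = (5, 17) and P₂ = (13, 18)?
Number of paths = 768133953

Inclusion–exclusion. Total paths: C(34, 14) = 1391975640. Through P₁: C(22, 5)·C(12, 9) = 5793480. Through P₂: C(31, 13)·C(3, 1) = 618759225. Since P₁ is strictly southwest of P₂, a monotone path through both must visit P₁ then P₂; paths through both = C(22, 5)·C(9, 8)·C(3, 1) = 711018. Avoid both = 1391975640 − 5793480 − 618759225 + 711018 = 768133953.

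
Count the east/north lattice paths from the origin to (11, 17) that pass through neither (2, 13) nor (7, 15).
Number of paths = 18874020

Inclusion–exclusion. Total paths: C(28, 11) = 21474180. Through P₁: C(15, 2)·C(13, 9) = 75075. Through P₂: C(22, 7)·C(6, 4) = 2558160. Since P₁ is strictly southwest of P₂, a monotone path through both must visit P₁ then P₂; paths through both = C(15, 2)·C(7, 5)·C(6, 4) = 33075. Avoid both = 21474180 − 75075 − 2558160 + 33075 = 18874020.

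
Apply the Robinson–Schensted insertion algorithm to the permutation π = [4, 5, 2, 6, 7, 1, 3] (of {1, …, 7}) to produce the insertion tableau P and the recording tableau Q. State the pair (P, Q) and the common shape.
P = [1, 3, 6, 7] / [2, 5] / [4];  Q = [1, 2, 4, 5] / [3, 7] / [6];  common shape = (4, 2, 1)

Row-insert the values π_1, π_2, … into P one at a time, bumping the leftmost entry strictly greater than the inserted value down to the next row. The recording tableau Q records, in position (i, j), the step at which that cell was added to P.
  Insert 4 (step 1): P = [4];  Q = [1]
  Insert 5 (step 2): P = [4, 5];  Q = [1, 2]
  Insert 2 (step 3): P = [2, 5] / [4];  Q = [1, 2] / [3]
  Insert 6 (step 4): P = [2, 5, 6] / [4];  Q = [1, 2, 4] / [3]
  Insert 7 (step 5): P = [2, 5, 6, 7] / [4];  Q = [1, 2, 4, 5] / [3]
  Insert 1 (step 6): P = [1, 5, 6, 7] / [2] / [4];  Q = [1, 2, 4, 5] / [3] / [6]
  Insert 3 (step 7): P = [1, 3, 6, 7] / [2, 5] / [4];  Q = [1, 2, 4, 5] / [3, 7] / [6]
Final shape: (4, 2, 1).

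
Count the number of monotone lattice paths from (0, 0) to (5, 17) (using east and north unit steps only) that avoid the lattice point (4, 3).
Number of paths = 25809

Total paths from (0, 0) to (5, 17): C(22, 5) = 26334. Paths through (4, 3): (paths (0, 0) → (4, 3)) × (paths (4, 3) → (5, 17)) = C(7, 4) · C(15, 1) = 35 · 15 = 525. Avoidance count = 26334 − 525 = 25809.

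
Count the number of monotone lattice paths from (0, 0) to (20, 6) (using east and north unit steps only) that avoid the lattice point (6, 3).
Number of paths = 173110

Total paths from (0, 0) to (20, 6): C(26, 20) = 230230. Paths through (6, 3): (paths (0, 0) → (6, 3)) × (paths (6, 3) → (20, 6)) = C(9, 6) · C(17, 14) = 84 · 680 = 57120. Avoidance count = 230230 − 57120 = 173110.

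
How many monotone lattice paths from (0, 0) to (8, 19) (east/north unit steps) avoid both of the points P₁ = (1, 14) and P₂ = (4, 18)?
Number of paths = 2174245

Inclusion–exclusion. Total paths: C(27, 8) = 2220075. Through P₁: C(15, 1)·C(12, 7) = 11880. Through P₂: C(22, 4)·C(5, 4) = 36575. Since P₁ is strictly southwest of P₂, a monotone path through both must visit P₁ then P₂; paths through both = C(15, 1)·C(7, 3)·C(5, 4) = 2625. Avoid both = 2220075 − 11880 − 36575 + 2625 = 2174245.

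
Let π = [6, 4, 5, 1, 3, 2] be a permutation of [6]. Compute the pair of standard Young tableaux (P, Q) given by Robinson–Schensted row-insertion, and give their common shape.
P = [1, 2] / [3, 5] / [4] / [6];  Q = [1, 3] / [2, 5] / [4] / [6];  common shape = (2, 2, 1, 1)

Row-insert the values π_1, π_2, … into P one at a time, bumping the leftmost entry strictly greater than the inserted value down to the next row. The recording tableau Q records, in position (i, j), the step at which that cell was added to P.
  Insert 6 (step 1): P = [6];  Q = [1]
  Insert 4 (step 2): P = [4] / [6];  Q = [1] / [2]
  Insert 5 (step 3): P = [4, 5] / [6];  Q = [1, 3] / [2]
  Insert 1 (step 4): P = [1, 5] / [4] / [6];  Q = [1, 3] / [2] / [4]
  Insert 3 (step 5): P = [1, 3] / [4, 5] / [6];  Q = [1, 3] / [2, 5] / [4]
  Insert 2 (step 6): P = [1, 2] / [3, 5] / [4] / [6];  Q = [1, 3] / [2, 5] / [4] / [6]
Final shape: (2, 2, 1, 1).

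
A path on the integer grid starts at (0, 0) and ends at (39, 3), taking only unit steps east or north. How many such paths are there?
Number of paths = 11480

A monotone lattice path from (0, 0) to (39, 3) consists of 39 east steps and 3 north steps in some order, so it is determined by which 39 of the 42 steps are east. The count is C(42, 39) = 11480.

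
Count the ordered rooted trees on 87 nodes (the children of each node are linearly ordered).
C_86 = 4180080073556524734514695828170907458428751314320

These ordered rooted trees are counted by the Catalan number C_n = (1/(n + 1)) · C(2n, n). For n = 86: C_86 = (1/87) · C(172, 86) = 363666966399417651902778537050868948883301364345840/87 = 4180080073556524734514695828170907458428751314320.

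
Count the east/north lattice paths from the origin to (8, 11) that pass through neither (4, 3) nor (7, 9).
Number of paths = 32757

Inclusion–exclusion. Total paths: C(19, 8) = 75582. Through P₁: C(7, 4)·C(12, 4) = 17325. Through P₂: C(16, 7)·C(3, 1) = 34320. Since P₁ is strictly southwest of P₂, a monotone path through both must visit P₁ then P₂; paths through both = C(7, 4)·C(9, 3)·C(3, 1) = 8820. Avoid both = 75582 − 17325 − 34320 + 8820 = 32757.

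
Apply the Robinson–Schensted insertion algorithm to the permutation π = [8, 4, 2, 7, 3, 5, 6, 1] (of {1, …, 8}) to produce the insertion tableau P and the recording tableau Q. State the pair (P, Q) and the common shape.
P = [1, 3, 5, 6] / [2, 7] / [4] / [8];  Q = [1, 4, 6, 7] / [2, 5] / [3] / [8];  common shape = (4, 2, 1, 1)

Row-insert the values π_1, π_2, … into P one at a time, bumping the leftmost entry strictly greater than the inserted value down to the next row. The recording tableau Q records, in position (i, j), the step at which that cell was added to P.
  Insert 8 (step 1): P = [8];  Q = [1]
  Insert 4 (step 2): P = [4] / [8];  Q = [1] / [2]
  Insert 2 (step 3): P = [2] / [4] / [8];  Q = [1] / [2] / [3]
  Insert 7 (step 4): P = [2, 7] / [4] / [8];  Q = [1, 4] / [2] / [3]
  Insert 3 (step 5): P = [2, 3] / [4, 7] / [8];  Q = [1, 4] / [2, 5] / [3]
  Insert 5 (step 6): P = [2, 3, 5] / [4, 7] / [8];  Q = [1, 4, 6] / [2, 5] / [3]
  Insert 6 (step 7): P = [2, 3, 5, 6] / [4, 7] / [8];  Q = [1, 4, 6, 7] / [2, 5] / [3]
  Insert 1 (step 8): P = [1, 3, 5, 6] / [2, 7] / [4] / [8];  Q = [1, 4, 6, 7] / [2, 5] / [3] / [8]
Final shape: (4, 2, 1, 1).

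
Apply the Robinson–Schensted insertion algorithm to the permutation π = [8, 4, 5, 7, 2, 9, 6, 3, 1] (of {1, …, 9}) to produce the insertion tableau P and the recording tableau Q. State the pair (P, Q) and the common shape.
P = [1, 3, 6, 9] / [2, 5] / [4] / [7] / [8];  Q = [1, 3, 4, 6] / [2, 7] / [5] / [8] / [9];  common shape = (4, 2, 1, 1, 1)

Row-insert the values π_1, π_2, … into P one at a time, bumping the leftmost entry strictly greater than the inserted value down to the next row. The recording tableau Q records, in position (i, j), the step at which that cell was added to P.
  Insert 8 (step 1): P = [8];  Q = [1]
  Insert 4 (step 2): P = [4] / [8];  Q = [1] / [2]
  Insert 5 (step 3): P = [4, 5] / [8];  Q = [1, 3] / [2]
  Insert 7 (step 4): P = [4, 5, 7] / [8];  Q = [1, 3, 4] / [2]
  Insert 2 (step 5): P = [2, 5, 7] / [4] / [8];  Q = [1, 3, 4] / [2] / [5]
  Insert 9 (step 6): P = [2, 5, 7, 9] / [4] / [8];  Q = [1, 3, 4, 6] / [2] / [5]
  Insert 6 (step 7): P = [2, 5, 6, 9] / [4, 7] / [8];  Q = [1, 3, 4, 6] / [2, 7] / [5]
  Insert 3 (step 8): P = [2, 3, 6, 9] / [4, 5] / [7] / [8];  Q = [1, 3, 4, 6] / [2, 7] / [5] / [8]
  Insert 1 (step 9): P = [1, 3, 6, 9] / [2, 5] / [4] / [7] / [8];  Q = [1, 3, 4, 6] / [2, 7] / [5] / [8] / [9]
Final shape: (4, 2, 1, 1, 1).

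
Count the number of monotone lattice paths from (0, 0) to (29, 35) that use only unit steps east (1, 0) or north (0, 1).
Number of paths = 1388818294740297792

A monotone lattice path from (0, 0) to (29, 35) consists of 29 east steps and 35 north steps in some order, so it is determined by which 29 of the 64 steps are east. The count is C(64, 29) = 1388818294740297792.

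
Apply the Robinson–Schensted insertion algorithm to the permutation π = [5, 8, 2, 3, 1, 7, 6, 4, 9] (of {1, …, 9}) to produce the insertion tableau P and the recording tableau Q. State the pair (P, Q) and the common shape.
P = [1, 3, 4, 9] / [2, 6] / [5, 7] / [8];  Q = [1, 2, 6, 9] / [3, 4] / [5, 7] / [8];  common shape = (4, 2, 2, 1)

Row-insert the values π_1, π_2, … into P one at a time, bumping the leftmost entry strictly greater than the inserted value down to the next row. The recording tableau Q records, in position (i, j), the step at which that cell was added to P.
  Insert 5 (step 1): P = [5];  Q = [1]
  Insert 8 (step 2): P = [5, 8];  Q = [1, 2]
  Insert 2 (step 3): P = [2, 8] / [5];  Q = [1, 2] / [3]
  Insert 3 (step 4): P = [2, 3] / [5, 8];  Q = [1, 2] / [3, 4]
  Insert 1 (step 5): P = [1, 3] / [2, 8] / [5];  Q = [1, 2] / [3, 4] / [5]
  Insert 7 (step 6): P = [1, 3, 7] / [2, 8] / [5];  Q = [1, 2, 6] / [3, 4] / [5]
  Insert 6 (step 7): P = [1, 3, 6] / [2, 7] / [5, 8];  Q = [1, 2, 6] / [3, 4] / [5, 7]
  Insert 4 (step 8): P = [1, 3, 4] / [2, 6] / [5, 7] / [8];  Q = [1, 2, 6] / [3, 4] / [5, 7] / [8]
  Insert 9 (step 9): P = [1, 3, 4, 9] / [2, 6] / [5, 7] / [8];  Q = [1, 2, 6, 9] / [3, 4] / [5, 7] / [8]
Final shape: (4, 2, 2, 1).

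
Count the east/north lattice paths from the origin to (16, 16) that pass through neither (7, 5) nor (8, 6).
Number of paths = 405963468

Inclusion–exclusion. Total paths: C(32, 16) = 601080390. Through P₁: C(12, 7)·C(20, 9) = 133024320. Through P₂: C(14, 8)·C(18, 8) = 131405274. Since P₁ is strictly southwest of P₂, a monotone path through both must visit P₁ then P₂; paths through both = C(12, 7)·C(2, 1)·C(18, 8) = 69312672. Avoid both = 601080390 − 133024320 − 131405274 + 69312672 = 405963468.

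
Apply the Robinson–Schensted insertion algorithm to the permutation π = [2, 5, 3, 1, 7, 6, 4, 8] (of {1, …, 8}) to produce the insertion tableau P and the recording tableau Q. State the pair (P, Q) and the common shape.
P = [1, 3, 4, 8] / [2, 6] / [5, 7];  Q = [1, 2, 5, 8] / [3, 6] / [4, 7];  common shape = (4, 2, 2)

Row-insert the values π_1, π_2, … into P one at a time, bumping the leftmost entry strictly greater than the inserted value down to the next row. The recording tableau Q records, in position (i, j), the step at which that cell was added to P.
  Insert 2 (step 1): P = [2];  Q = [1]
  Insert 5 (step 2): P = [2, 5];  Q = [1, 2]
  Insert 3 (step 3): P = [2, 3] / [5];  Q = [1, 2] / [3]
  Insert 1 (step 4): P = [1, 3] / [2] / [5];  Q = [1, 2] / [3] / [4]
  Insert 7 (step 5): P = [1, 3, 7] / [2] / [5];  Q = [1, 2, 5] / [3] / [4]
  Insert 6 (step 6): P = [1, 3, 6] / [2, 7] / [5];  Q = [1, 2, 5] / [3, 6] / [4]
  Insert 4 (step 7): P = [1, 3, 4] / [2, 6] / [5, 7];  Q = [1, 2, 5] / [3, 6] / [4, 7]
  Insert 8 (step 8): P = [1, 3, 4, 8] / [2, 6] / [5, 7];  Q = [1, 2, 5, 8] / [3, 6] / [4, 7]
Final shape: (4, 2, 2).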